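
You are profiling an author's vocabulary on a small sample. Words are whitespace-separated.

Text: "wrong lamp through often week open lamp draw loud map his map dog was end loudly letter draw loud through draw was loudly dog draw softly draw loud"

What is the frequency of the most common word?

5

Frequencies: draw:5, loud:3, lamp:2, through:2, map:2, dog:2, was:2, loudly:2, wrong:1, often:1, week:1, open:1, his:1, end:1, letter:1, softly:1
Most common: 'draw' with frequency 5.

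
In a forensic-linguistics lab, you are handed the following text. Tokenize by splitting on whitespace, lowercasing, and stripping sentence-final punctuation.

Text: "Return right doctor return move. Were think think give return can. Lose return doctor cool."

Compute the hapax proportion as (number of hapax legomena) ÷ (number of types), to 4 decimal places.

0.7000

Frequencies: return:4, doctor:2, think:2, right:1, move:1, were:1, give:1, can:1, lose:1, cool:1
Hapax count = 7; type count = 10.
Ratio = 7 / 10 = 0.7000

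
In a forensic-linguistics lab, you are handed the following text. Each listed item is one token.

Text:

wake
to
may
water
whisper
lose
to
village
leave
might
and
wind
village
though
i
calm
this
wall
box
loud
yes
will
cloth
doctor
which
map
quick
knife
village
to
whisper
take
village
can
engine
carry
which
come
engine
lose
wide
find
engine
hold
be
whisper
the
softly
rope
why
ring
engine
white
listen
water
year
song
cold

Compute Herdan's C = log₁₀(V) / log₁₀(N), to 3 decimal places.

0.937

N = 58, V = 45.
log₁₀(V) = 1.653213, log₁₀(N) = 1.763428
C = 1.653213 / 1.763428 = 0.937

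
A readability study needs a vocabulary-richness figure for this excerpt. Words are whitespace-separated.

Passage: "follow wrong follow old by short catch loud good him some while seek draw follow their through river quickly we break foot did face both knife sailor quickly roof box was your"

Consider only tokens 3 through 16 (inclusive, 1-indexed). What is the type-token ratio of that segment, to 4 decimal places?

Segment tokens 3–16: follow, old, by, short, catch, loud, good, him, some, while, seek, draw, follow, their
Segment N = 14, segment V = 13.
TTR = 13 / 14 = 0.9286

0.9286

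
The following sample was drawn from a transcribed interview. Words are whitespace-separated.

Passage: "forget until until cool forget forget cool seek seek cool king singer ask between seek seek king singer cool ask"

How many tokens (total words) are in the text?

Tokens: forget, until, until, cool, forget, forget, cool, seek, seek, cool, king, singer, ask, between, seek, seek, king, singer, cool, ask
N = 20

20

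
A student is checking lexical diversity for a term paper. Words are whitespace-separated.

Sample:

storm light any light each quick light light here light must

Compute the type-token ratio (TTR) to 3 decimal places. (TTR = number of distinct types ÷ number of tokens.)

N = 11 tokens, V = 7 types.
TTR = V / N = 7 / 11 = 0.636

0.636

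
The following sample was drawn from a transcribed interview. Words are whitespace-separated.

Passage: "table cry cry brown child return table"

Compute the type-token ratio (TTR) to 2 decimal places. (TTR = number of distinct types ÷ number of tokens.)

0.71

N = 7 tokens, V = 5 types.
TTR = V / N = 5 / 7 = 0.71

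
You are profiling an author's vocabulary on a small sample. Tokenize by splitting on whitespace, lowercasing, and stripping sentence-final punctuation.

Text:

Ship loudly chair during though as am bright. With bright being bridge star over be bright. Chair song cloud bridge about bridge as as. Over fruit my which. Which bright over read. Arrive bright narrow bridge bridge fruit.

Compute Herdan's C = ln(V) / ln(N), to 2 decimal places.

0.86

N = 38, V = 23.
ln(V) = 3.135494, ln(N) = 3.637586
C = 3.135494 / 3.637586 = 0.86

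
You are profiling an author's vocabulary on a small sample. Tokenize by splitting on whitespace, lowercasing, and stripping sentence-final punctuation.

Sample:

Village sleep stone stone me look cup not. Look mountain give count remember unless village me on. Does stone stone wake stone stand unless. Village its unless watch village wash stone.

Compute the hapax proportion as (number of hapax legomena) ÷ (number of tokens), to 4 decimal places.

Frequencies: stone:6, village:4, unless:3, me:2, look:2, sleep:1, cup:1, not:1, mountain:1, give:1, count:1, remember:1, on:1, does:1, wake:1, stand:1, its:1, watch:1, wash:1
Hapax count = 14; token count = 31.
Ratio = 14 / 31 = 0.4516

0.4516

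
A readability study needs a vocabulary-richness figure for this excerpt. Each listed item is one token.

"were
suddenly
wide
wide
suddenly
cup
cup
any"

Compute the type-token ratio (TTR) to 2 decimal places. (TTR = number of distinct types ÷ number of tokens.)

N = 8 tokens, V = 5 types.
TTR = V / N = 5 / 8 = 0.63

0.63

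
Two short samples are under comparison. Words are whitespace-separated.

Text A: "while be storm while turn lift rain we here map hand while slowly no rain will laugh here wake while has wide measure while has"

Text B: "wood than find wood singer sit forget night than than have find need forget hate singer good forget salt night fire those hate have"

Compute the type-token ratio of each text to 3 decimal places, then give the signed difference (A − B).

0.137

TTR(A) = 18/25 = 0.720
TTR(B) = 14/24 = 0.583
Difference = 0.720 − 0.583 = 0.137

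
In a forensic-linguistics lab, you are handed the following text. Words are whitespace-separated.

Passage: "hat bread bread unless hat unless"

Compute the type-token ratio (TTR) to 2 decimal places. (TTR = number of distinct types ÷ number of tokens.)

0.50

N = 6 tokens, V = 3 types.
TTR = V / N = 3 / 6 = 0.50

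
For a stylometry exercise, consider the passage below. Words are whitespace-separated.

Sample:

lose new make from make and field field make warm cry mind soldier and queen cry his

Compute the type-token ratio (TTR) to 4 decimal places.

N = 17 tokens, V = 12 types.
TTR = V / N = 12 / 17 = 0.7059

0.7059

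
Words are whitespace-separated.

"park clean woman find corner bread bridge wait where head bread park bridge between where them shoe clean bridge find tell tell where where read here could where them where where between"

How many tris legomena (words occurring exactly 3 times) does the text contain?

1

Frequencies: where:7, bridge:3, park:2, clean:2, find:2, bread:2, between:2, them:2, tell:2, woman:1, corner:1, wait:1, head:1, shoe:1, read:1, here:1, could:1
Words with frequency 3: bridge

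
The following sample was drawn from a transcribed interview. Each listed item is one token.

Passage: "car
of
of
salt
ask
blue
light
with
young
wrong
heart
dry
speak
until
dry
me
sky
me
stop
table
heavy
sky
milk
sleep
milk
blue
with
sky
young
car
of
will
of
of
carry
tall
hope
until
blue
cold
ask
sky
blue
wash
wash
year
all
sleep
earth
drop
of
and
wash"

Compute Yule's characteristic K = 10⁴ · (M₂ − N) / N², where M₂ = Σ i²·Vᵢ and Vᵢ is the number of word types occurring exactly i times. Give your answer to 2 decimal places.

277.68

Frequencies: of:6, blue:4, sky:4, wash:3, car:2, ask:2, with:2, young:2, dry:2, until:2, me:2, milk:2, sleep:2, salt:1, light:1, wrong:1, heart:1, speak:1, stop:1, table:1, … (11 more, each freq 1)
N = 53. Frequency spectrum: V_1=18, V_2=9, V_3=1, V_4=2, V_6=1
M₂ = 1²·18 + 2²·9 + 3²·1 + 4²·2 + 6²·1 = 131
K = 10000 × (131 − 53) / 53² = 277.68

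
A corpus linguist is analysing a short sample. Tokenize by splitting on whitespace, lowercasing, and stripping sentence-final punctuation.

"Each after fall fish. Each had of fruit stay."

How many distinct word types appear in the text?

8

Distinct types: {after, each, fall, fish, fruit, had, of, stay}
V = 8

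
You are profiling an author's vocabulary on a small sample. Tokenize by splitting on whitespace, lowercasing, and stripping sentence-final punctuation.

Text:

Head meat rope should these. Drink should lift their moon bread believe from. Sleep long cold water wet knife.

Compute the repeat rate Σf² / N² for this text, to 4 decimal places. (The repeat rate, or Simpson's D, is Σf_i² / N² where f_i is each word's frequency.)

0.0582

Frequencies: should:2, head:1, meat:1, rope:1, these:1, drink:1, lift:1, their:1, moon:1, bread:1, believe:1, from:1, sleep:1, long:1, cold:1, water:1, wet:1, knife:1
Σf² = 21; N² = 361
Repeat rate = 21 / 361 = 0.0582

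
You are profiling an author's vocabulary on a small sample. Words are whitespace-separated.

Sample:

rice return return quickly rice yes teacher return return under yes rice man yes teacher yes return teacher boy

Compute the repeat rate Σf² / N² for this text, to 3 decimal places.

0.175

Frequencies: return:5, yes:4, rice:3, teacher:3, quickly:1, under:1, man:1, boy:1
Σf² = 63; N² = 361
Repeat rate = 63 / 361 = 0.175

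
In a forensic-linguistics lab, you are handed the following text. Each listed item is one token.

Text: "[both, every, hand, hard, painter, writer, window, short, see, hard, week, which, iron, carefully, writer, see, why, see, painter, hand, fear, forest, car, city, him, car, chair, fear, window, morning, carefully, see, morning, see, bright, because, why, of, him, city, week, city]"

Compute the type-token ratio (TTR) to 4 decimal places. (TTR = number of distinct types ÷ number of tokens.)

0.5714

N = 42 tokens, V = 24 types.
TTR = V / N = 24 / 42 = 0.5714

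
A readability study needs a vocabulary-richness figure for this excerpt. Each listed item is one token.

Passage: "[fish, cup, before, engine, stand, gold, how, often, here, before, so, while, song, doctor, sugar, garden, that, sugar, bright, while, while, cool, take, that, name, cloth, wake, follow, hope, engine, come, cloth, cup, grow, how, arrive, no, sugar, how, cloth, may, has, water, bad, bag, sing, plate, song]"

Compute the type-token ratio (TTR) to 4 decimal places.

0.7292

N = 48 tokens, V = 35 types.
TTR = V / N = 35 / 48 = 0.7292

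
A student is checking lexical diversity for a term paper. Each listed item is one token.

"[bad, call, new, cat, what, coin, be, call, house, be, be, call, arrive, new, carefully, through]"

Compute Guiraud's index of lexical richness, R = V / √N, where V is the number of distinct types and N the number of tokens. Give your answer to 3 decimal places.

N = 16, V = 11.
√N = 4.000000
R = 11 / 4.000000 = 2.750

2.750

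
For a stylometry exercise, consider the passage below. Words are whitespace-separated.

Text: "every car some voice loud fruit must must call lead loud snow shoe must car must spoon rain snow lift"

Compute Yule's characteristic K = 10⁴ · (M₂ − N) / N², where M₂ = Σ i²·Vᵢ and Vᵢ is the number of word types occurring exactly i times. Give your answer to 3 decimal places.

Frequencies: must:4, car:2, loud:2, snow:2, every:1, some:1, voice:1, fruit:1, call:1, lead:1, shoe:1, spoon:1, rain:1, lift:1
N = 20. Frequency spectrum: V_1=10, V_2=3, V_4=1
M₂ = 1²·10 + 2²·3 + 4²·1 = 38
K = 10000 × (38 − 20) / 20² = 450.000

450.000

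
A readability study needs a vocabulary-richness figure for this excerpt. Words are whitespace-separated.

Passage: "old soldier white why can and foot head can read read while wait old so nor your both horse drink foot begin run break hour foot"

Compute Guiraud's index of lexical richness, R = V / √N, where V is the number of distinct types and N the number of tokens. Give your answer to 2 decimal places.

N = 26, V = 21.
√N = 5.099020
R = 21 / 5.099020 = 4.12

4.12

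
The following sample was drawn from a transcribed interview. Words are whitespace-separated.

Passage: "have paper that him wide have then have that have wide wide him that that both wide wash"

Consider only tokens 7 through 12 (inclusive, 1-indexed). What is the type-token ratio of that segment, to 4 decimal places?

0.6667

Segment tokens 7–12: then, have, that, have, wide, wide
Segment N = 6, segment V = 4.
TTR = 4 / 6 = 0.6667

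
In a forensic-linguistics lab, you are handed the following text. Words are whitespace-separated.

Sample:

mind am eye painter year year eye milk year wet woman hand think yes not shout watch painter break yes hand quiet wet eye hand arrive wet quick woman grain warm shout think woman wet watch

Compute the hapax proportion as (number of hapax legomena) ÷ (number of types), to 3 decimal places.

0.500

Frequencies: wet:4, eye:3, year:3, woman:3, hand:3, painter:2, think:2, yes:2, shout:2, watch:2, mind:1, am:1, milk:1, not:1, break:1, quiet:1, arrive:1, quick:1, grain:1, warm:1
Hapax count = 10; type count = 20.
Ratio = 10 / 20 = 0.500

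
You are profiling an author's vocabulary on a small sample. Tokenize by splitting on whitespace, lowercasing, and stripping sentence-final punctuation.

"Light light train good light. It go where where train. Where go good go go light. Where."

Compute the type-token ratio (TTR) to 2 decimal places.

0.35

N = 17 tokens, V = 6 types.
TTR = V / N = 6 / 17 = 0.35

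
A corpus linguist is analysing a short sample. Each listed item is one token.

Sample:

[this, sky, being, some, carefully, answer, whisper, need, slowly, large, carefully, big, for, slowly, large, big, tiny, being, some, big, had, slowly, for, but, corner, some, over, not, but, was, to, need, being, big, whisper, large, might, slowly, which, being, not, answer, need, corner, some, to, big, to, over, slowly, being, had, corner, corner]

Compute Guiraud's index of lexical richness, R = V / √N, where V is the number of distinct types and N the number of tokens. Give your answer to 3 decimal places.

N = 54, V = 22.
√N = 7.348469
R = 22 / 7.348469 = 2.994

2.994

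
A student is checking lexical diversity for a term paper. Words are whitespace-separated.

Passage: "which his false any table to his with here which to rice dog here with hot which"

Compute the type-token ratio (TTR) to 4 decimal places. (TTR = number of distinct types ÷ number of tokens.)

N = 17 tokens, V = 11 types.
TTR = V / N = 11 / 17 = 0.6471

0.6471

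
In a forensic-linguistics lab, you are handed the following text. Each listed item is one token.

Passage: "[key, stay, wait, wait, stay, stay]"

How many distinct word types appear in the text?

3

Distinct types: {key, stay, wait}
V = 3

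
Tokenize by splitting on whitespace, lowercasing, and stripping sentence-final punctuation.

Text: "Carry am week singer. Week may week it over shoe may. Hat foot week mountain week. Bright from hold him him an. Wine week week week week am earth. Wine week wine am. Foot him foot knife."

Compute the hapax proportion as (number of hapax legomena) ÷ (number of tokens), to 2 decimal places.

0.35

Frequencies: week:10, am:3, foot:3, him:3, wine:3, may:2, carry:1, singer:1, it:1, over:1, shoe:1, hat:1, mountain:1, bright:1, from:1, hold:1, an:1, earth:1, knife:1
Hapax count = 13; token count = 37.
Ratio = 13 / 37 = 0.35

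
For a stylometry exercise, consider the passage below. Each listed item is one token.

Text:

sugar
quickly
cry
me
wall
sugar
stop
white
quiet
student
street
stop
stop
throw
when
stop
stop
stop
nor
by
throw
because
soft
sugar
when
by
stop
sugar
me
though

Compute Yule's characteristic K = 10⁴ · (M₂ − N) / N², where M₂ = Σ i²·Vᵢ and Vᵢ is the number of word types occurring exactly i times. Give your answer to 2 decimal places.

688.89

Frequencies: stop:7, sugar:4, me:2, throw:2, when:2, by:2, quickly:1, cry:1, wall:1, white:1, quiet:1, student:1, street:1, nor:1, because:1, soft:1, though:1
N = 30. Frequency spectrum: V_1=11, V_2=4, V_4=1, V_7=1
M₂ = 1²·11 + 2²·4 + 4²·1 + 7²·1 = 92
K = 10000 × (92 − 30) / 30² = 688.89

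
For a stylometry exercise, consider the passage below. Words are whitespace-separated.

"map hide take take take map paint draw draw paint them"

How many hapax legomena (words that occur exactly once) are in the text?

2

Frequencies: take:3, map:2, paint:2, draw:2, hide:1, them:1
Hapax (freq=1): hide, them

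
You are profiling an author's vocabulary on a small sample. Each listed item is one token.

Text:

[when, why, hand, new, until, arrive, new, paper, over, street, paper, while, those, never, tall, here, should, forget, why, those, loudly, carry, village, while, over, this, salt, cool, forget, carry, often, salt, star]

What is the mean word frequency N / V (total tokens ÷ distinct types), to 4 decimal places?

N = 33 tokens, V = 24 types.
Mean frequency = N / V = 33 / 24 = 1.3750

1.3750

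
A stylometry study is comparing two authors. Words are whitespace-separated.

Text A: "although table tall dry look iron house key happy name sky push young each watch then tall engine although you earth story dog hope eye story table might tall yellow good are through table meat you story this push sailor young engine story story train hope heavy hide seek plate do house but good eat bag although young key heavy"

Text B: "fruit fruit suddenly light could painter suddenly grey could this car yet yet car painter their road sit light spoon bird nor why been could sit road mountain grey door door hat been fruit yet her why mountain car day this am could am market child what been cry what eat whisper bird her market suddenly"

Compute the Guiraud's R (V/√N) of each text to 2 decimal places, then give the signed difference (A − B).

1.28

A: V=40, N=60, R=5.16
B: V=29, N=56, R=3.88
Difference = 5.16 − 3.88 = 1.28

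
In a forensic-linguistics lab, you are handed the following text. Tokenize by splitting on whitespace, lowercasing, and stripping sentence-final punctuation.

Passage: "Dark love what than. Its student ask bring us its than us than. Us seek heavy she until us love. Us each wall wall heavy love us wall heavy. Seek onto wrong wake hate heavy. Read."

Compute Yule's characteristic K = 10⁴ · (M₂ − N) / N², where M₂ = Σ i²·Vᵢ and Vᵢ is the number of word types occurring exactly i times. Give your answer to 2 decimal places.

Frequencies: us:6, heavy:4, love:3, than:3, wall:3, its:2, seek:2, dark:1, what:1, student:1, ask:1, bring:1, she:1, until:1, each:1, onto:1, wrong:1, wake:1, hate:1, read:1
N = 36. Frequency spectrum: V_1=13, V_2=2, V_3=3, V_4=1, V_6=1
M₂ = 1²·13 + 2²·2 + 3²·3 + 4²·1 + 6²·1 = 100
K = 10000 × (100 − 36) / 36² = 493.83

493.83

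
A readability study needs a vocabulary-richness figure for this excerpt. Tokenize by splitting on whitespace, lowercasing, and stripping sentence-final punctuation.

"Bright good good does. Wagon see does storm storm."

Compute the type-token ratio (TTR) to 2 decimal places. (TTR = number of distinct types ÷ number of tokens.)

N = 9 tokens, V = 6 types.
TTR = V / N = 6 / 9 = 0.67

0.67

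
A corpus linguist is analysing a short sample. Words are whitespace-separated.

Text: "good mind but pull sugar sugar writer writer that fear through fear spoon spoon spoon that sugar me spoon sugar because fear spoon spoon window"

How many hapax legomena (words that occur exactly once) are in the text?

8

Frequencies: spoon:6, sugar:4, fear:3, writer:2, that:2, good:1, mind:1, but:1, pull:1, through:1, me:1, because:1, window:1
Hapax (freq=1): because, but, good, me, mind, pull, through, window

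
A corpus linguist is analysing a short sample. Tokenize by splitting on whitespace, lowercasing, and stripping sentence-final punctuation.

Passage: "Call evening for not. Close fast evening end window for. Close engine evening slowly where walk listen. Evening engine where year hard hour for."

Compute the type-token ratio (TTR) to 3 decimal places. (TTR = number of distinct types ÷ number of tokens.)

N = 24 tokens, V = 16 types.
TTR = V / N = 16 / 24 = 0.667

0.667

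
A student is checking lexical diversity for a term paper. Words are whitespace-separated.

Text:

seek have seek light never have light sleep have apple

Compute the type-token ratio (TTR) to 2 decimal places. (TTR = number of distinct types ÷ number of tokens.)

N = 10 tokens, V = 6 types.
TTR = V / N = 6 / 10 = 0.60

0.60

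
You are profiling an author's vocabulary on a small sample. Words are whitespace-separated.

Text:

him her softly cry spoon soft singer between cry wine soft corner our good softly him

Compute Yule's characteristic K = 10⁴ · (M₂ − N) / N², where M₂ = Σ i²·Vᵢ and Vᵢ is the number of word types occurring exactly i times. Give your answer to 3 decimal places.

312.500

Frequencies: him:2, softly:2, cry:2, soft:2, her:1, spoon:1, singer:1, between:1, wine:1, corner:1, our:1, good:1
N = 16. Frequency spectrum: V_1=8, V_2=4
M₂ = 1²·8 + 2²·4 = 24
K = 10000 × (24 − 16) / 16² = 312.500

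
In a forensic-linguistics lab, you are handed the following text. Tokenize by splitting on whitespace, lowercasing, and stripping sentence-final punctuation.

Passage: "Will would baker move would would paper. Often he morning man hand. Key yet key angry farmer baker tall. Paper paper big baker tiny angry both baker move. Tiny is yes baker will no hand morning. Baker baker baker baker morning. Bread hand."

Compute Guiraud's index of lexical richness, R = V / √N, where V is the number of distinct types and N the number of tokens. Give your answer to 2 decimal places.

N = 43, V = 22.
√N = 6.557439
R = 22 / 6.557439 = 3.35

3.35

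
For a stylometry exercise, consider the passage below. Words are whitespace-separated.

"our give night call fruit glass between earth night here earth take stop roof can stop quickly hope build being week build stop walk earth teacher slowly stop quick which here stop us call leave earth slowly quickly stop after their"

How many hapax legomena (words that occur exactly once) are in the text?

Frequencies: stop:6, earth:4, night:2, call:2, here:2, quickly:2, build:2, slowly:2, our:1, give:1, fruit:1, glass:1, between:1, take:1, roof:1, can:1, hope:1, being:1, week:1, walk:1, … (7 more, each freq 1)
Hapax (freq=1): after, being, between, can, fruit, give, glass, hope, leave, our, quick, roof, take, teacher, their, us, walk, week, which

19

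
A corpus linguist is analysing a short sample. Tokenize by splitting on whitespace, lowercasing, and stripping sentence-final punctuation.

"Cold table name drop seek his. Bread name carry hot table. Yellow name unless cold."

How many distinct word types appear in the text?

11

Distinct types: {bread, carry, cold, drop, his, hot, name, seek, table, unless, yellow}
V = 11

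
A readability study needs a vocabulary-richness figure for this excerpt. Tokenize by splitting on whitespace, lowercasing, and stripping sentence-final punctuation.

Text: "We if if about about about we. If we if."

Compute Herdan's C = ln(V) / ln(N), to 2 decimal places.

0.48

N = 10, V = 3.
ln(V) = 1.098612, ln(N) = 2.302585
C = 1.098612 / 2.302585 = 0.48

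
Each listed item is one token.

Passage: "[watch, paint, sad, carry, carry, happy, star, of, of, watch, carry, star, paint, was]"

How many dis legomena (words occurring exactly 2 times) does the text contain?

4

Frequencies: carry:3, watch:2, paint:2, star:2, of:2, sad:1, happy:1, was:1
Words with frequency 2: of, paint, star, watch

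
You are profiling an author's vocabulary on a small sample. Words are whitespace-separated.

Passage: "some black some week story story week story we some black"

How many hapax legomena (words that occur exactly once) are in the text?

1

Frequencies: some:3, story:3, black:2, week:2, we:1
Hapax (freq=1): we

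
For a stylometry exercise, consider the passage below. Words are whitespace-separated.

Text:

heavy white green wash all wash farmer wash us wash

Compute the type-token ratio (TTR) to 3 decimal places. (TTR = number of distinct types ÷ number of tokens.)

0.700

N = 10 tokens, V = 7 types.
TTR = V / N = 7 / 10 = 0.700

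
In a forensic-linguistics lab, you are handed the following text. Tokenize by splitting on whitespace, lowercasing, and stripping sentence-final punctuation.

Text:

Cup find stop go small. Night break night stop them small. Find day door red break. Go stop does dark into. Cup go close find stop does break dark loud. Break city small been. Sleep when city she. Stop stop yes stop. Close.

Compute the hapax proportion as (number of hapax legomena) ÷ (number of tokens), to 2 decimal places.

Frequencies: stop:7, break:4, find:3, go:3, small:3, cup:2, night:2, does:2, dark:2, close:2, city:2, them:1, day:1, door:1, red:1, into:1, loud:1, been:1, sleep:1, when:1, … (2 more, each freq 1)
Hapax count = 11; token count = 43.
Ratio = 11 / 43 = 0.26

0.26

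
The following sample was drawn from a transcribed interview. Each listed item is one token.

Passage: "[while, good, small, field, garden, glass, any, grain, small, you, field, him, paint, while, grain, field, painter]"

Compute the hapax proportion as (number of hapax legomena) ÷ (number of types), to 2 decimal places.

0.67

Frequencies: field:3, while:2, small:2, grain:2, good:1, garden:1, glass:1, any:1, you:1, him:1, paint:1, painter:1
Hapax count = 8; type count = 12.
Ratio = 8 / 12 = 0.67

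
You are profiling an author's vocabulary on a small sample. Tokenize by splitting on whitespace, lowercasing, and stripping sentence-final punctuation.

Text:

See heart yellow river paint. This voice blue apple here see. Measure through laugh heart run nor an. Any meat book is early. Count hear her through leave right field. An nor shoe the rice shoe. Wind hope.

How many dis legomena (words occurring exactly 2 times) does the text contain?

Frequencies: see:2, heart:2, through:2, nor:2, an:2, shoe:2, yellow:1, river:1, paint:1, this:1, voice:1, blue:1, apple:1, here:1, measure:1, laugh:1, run:1, any:1, meat:1, book:1, … (12 more, each freq 1)
Words with frequency 2: an, heart, nor, see, shoe, through

6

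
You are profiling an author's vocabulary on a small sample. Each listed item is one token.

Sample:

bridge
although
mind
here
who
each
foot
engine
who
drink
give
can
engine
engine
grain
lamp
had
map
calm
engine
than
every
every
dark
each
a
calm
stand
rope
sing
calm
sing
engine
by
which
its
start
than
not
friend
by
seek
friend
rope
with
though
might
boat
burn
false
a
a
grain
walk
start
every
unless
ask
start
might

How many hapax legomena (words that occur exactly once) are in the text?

Frequencies: engine:5, calm:3, every:3, a:3, start:3, who:2, each:2, grain:2, than:2, rope:2, sing:2, by:2, friend:2, might:2, bridge:1, although:1, mind:1, here:1, foot:1, drink:1, … (19 more, each freq 1)
Hapax (freq=1): although, ask, boat, bridge, burn, can, dark, drink, false, foot, give, had, here, its, lamp, map, mind, not, seek, stand, though, unless, walk, which, with

25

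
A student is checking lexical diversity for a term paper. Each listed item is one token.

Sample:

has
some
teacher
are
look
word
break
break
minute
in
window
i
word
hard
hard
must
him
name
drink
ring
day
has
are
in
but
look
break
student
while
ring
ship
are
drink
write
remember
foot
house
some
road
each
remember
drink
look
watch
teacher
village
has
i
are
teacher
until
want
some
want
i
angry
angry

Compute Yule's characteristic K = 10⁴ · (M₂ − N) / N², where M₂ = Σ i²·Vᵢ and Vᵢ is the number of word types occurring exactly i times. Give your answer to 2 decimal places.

Frequencies: are:4, has:3, some:3, teacher:3, look:3, break:3, i:3, drink:3, word:2, in:2, hard:2, ring:2, remember:2, want:2, angry:2, minute:1, window:1, must:1, him:1, name:1, … (13 more, each freq 1)
N = 57. Frequency spectrum: V_1=18, V_2=7, V_3=7, V_4=1
M₂ = 1²·18 + 2²·7 + 3²·7 + 4²·1 = 125
K = 10000 × (125 − 57) / 57² = 209.30

209.30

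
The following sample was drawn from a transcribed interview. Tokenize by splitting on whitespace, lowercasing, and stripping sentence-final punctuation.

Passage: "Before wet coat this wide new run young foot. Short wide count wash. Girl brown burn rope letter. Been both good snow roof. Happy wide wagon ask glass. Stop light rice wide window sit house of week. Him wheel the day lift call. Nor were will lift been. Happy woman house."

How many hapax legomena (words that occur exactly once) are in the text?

39

Frequencies: wide:4, been:2, happy:2, house:2, lift:2, before:1, wet:1, coat:1, this:1, new:1, run:1, young:1, foot:1, short:1, count:1, wash:1, girl:1, brown:1, burn:1, rope:1, … (24 more, each freq 1)
Hapax (freq=1): ask, before, both, brown, burn, call, coat, count, day, foot, girl, glass, good, him, letter, light, new, nor, of, rice, roof, rope, run, short, sit, snow, stop, the, this, wagon, wash, week, were, wet, wheel, will, window, woman, young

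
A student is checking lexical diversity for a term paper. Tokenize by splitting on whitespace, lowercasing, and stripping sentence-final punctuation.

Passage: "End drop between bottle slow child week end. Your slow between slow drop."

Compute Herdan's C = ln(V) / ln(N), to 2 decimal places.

N = 13, V = 8.
ln(V) = 2.079442, ln(N) = 2.564949
C = 2.079442 / 2.564949 = 0.81

0.81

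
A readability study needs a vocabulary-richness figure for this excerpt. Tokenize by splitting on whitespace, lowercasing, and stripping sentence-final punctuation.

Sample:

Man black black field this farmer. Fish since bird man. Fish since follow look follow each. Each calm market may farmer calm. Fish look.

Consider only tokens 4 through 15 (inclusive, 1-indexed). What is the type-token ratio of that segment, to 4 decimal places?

Segment tokens 4–15: field, this, farmer, fish, since, bird, man, fish, since, follow, look, follow
Segment N = 12, segment V = 9.
TTR = 9 / 12 = 0.7500

0.7500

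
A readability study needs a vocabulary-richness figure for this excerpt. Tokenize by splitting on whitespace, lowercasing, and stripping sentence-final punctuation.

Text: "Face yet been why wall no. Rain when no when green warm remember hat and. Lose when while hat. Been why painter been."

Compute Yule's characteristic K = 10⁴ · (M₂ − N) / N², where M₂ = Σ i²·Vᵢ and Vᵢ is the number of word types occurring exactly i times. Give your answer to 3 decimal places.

340.265

Frequencies: been:3, when:3, why:2, no:2, hat:2, face:1, yet:1, wall:1, rain:1, green:1, warm:1, remember:1, and:1, lose:1, while:1, painter:1
N = 23. Frequency spectrum: V_1=11, V_2=3, V_3=2
M₂ = 1²·11 + 2²·3 + 3²·2 = 41
K = 10000 × (41 − 23) / 23² = 340.265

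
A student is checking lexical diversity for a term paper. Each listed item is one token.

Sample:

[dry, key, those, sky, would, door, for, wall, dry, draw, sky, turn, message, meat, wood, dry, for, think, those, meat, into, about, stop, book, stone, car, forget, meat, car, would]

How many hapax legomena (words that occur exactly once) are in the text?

14

Frequencies: dry:3, meat:3, those:2, sky:2, would:2, for:2, car:2, key:1, door:1, wall:1, draw:1, turn:1, message:1, wood:1, think:1, into:1, about:1, stop:1, book:1, stone:1, … (1 more, each freq 1)
Hapax (freq=1): about, book, door, draw, forget, into, key, message, stone, stop, think, turn, wall, wood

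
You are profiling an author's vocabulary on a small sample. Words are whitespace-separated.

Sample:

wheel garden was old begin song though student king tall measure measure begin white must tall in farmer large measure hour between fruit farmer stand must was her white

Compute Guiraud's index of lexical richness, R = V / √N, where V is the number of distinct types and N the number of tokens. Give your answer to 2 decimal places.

3.90

N = 29, V = 21.
√N = 5.385165
R = 21 / 5.385165 = 3.90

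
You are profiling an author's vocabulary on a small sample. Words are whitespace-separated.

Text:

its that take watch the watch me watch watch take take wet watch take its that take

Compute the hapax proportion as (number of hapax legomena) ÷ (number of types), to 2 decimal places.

0.43

Frequencies: take:5, watch:5, its:2, that:2, the:1, me:1, wet:1
Hapax count = 3; type count = 7.
Ratio = 3 / 7 = 0.43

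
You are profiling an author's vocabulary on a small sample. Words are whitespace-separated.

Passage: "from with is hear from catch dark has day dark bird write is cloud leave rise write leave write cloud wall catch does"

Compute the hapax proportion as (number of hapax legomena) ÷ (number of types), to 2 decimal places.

Frequencies: write:3, from:2, is:2, catch:2, dark:2, cloud:2, leave:2, with:1, hear:1, has:1, day:1, bird:1, rise:1, wall:1, does:1
Hapax count = 8; type count = 15.
Ratio = 8 / 15 = 0.53

0.53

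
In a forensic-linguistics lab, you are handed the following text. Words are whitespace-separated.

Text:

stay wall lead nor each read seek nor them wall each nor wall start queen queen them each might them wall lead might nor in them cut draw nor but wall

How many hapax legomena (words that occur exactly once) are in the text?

8

Frequencies: wall:5, nor:5, them:4, each:3, lead:2, queen:2, might:2, stay:1, read:1, seek:1, start:1, in:1, cut:1, draw:1, but:1
Hapax (freq=1): but, cut, draw, in, read, seek, start, stay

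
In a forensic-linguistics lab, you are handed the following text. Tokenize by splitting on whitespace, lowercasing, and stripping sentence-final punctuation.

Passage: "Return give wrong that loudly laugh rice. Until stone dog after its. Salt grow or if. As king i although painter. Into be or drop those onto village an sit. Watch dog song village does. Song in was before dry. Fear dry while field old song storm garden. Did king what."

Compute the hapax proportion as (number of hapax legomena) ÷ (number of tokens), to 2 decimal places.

Frequencies: song:3, dog:2, or:2, king:2, village:2, dry:2, return:1, give:1, wrong:1, that:1, loudly:1, laugh:1, rice:1, until:1, stone:1, after:1, its:1, salt:1, grow:1, if:1, … (24 more, each freq 1)
Hapax count = 38; token count = 51.
Ratio = 38 / 51 = 0.75

0.75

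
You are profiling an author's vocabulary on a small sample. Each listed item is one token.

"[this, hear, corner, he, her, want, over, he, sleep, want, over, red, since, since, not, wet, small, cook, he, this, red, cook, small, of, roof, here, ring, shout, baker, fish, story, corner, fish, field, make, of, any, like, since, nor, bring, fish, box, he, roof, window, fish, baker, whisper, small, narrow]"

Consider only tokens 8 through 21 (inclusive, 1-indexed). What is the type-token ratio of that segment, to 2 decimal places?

Segment tokens 8–21: he, sleep, want, over, red, since, since, not, wet, small, cook, he, this, red
Segment N = 14, segment V = 11.
TTR = 11 / 14 = 0.79

0.79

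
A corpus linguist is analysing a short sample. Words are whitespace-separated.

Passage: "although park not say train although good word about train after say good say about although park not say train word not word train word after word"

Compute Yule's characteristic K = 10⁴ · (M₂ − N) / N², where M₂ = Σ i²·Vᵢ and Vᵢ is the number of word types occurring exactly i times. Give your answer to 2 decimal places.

877.91

Frequencies: word:5, say:4, train:4, although:3, not:3, park:2, good:2, about:2, after:2
N = 27. Frequency spectrum: V_2=4, V_3=2, V_4=2, V_5=1
M₂ = 2²·4 + 3²·2 + 4²·2 + 5²·1 = 91
K = 10000 × (91 − 27) / 27² = 877.91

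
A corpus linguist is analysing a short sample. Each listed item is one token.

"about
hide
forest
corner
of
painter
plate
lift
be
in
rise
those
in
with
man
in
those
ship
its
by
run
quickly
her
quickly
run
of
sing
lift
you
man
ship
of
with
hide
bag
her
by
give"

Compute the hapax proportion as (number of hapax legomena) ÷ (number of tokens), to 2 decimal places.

Frequencies: of:3, in:3, hide:2, lift:2, those:2, with:2, man:2, ship:2, by:2, run:2, quickly:2, her:2, about:1, forest:1, corner:1, painter:1, plate:1, be:1, rise:1, its:1, … (4 more, each freq 1)
Hapax count = 12; token count = 38.
Ratio = 12 / 38 = 0.32

0.32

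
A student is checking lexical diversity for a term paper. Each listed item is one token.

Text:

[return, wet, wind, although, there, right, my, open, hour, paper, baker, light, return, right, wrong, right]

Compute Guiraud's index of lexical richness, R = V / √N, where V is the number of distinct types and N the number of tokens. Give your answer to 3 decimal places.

N = 16, V = 13.
√N = 4.000000
R = 13 / 4.000000 = 3.250

3.250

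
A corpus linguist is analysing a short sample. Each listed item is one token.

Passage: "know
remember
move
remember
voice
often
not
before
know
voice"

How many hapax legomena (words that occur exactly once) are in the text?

Frequencies: know:2, remember:2, voice:2, move:1, often:1, not:1, before:1
Hapax (freq=1): before, move, not, often

4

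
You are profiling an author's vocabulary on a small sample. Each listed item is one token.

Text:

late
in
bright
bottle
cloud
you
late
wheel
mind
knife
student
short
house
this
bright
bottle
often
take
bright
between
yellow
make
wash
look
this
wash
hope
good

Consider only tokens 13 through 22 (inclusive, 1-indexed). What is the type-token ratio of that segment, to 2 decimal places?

0.90

Segment tokens 13–22: house, this, bright, bottle, often, take, bright, between, yellow, make
Segment N = 10, segment V = 9.
TTR = 9 / 10 = 0.90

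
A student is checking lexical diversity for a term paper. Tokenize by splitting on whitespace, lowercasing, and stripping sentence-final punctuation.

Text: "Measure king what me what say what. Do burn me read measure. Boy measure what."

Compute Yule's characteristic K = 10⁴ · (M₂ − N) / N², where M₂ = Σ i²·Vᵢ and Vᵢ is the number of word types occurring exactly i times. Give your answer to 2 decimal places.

888.89

Frequencies: what:4, measure:3, me:2, king:1, say:1, do:1, burn:1, read:1, boy:1
N = 15. Frequency spectrum: V_1=6, V_2=1, V_3=1, V_4=1
M₂ = 1²·6 + 2²·1 + 3²·1 + 4²·1 = 35
K = 10000 × (35 − 15) / 15² = 888.89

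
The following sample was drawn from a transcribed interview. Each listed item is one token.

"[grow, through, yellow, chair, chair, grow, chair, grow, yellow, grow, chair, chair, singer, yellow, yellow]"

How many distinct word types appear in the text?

5

Distinct types: {chair, grow, singer, through, yellow}
V = 5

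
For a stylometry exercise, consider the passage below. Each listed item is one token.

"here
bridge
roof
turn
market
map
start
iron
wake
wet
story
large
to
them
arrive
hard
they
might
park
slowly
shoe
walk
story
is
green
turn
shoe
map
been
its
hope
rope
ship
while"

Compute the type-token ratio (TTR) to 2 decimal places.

0.88

N = 34 tokens, V = 30 types.
TTR = V / N = 30 / 34 = 0.88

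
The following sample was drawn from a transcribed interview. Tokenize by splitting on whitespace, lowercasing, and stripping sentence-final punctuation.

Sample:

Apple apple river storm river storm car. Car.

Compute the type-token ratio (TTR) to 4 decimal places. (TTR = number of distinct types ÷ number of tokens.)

N = 8 tokens, V = 4 types.
TTR = V / N = 4 / 8 = 0.5000

0.5000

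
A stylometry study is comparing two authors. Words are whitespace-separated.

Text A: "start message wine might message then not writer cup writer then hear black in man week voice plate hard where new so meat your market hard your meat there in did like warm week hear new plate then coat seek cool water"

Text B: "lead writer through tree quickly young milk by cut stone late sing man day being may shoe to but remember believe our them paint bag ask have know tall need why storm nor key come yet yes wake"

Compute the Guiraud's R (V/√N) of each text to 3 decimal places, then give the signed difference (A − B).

-1.535

A: V=30, N=42, R=4.629
B: V=38, N=38, R=6.164
Difference = 4.629 − 6.164 = -1.535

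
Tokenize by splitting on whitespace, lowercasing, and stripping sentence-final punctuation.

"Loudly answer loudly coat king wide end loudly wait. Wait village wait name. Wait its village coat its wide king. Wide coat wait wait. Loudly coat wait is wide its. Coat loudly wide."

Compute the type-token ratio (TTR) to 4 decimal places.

0.3333

N = 33 tokens, V = 11 types.
TTR = V / N = 11 / 33 = 0.3333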